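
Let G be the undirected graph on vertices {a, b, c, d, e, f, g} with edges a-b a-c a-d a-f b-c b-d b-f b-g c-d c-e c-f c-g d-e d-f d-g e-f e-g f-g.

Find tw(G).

A width-4 tree decomposition is:
Bags: B1 = {c, d, e, f, g}  B2 = {b, c, d, f, g}  B3 = {a, b, c, d, f}
Tree: B1–B2, B2–B3
The largest bag has 5 vertices, giving width 4; this decomposition certifies tw(G) ≤ 4. On the other hand G contains the 5-clique {c, d, e, f, g}. A clique must lie in a single bag of any decomposition, so no decomposition can have width below 4. The upper and lower bounds meet at 4, so that is the treewidth.

4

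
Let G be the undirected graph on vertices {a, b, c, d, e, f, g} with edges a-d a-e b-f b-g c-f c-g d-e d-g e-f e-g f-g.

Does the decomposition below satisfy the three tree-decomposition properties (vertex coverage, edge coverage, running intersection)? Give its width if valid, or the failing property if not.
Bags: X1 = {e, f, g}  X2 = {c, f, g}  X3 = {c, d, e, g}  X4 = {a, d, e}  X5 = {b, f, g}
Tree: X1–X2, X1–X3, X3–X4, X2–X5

A tree decomposition must satisfy three properties: every vertex lies in some bag; for every edge, both endpoints lie together in some bag; and for every vertex, the bags containing it form a connected subtree. Here bags containing vertex c are not connected in the tree, so the decomposition is invalid.

No — bags containing vertex c are not connected in the tree.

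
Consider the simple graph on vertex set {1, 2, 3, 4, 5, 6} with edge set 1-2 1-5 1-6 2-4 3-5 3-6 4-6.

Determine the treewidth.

2

A width-2 tree decomposition is:
Bags: B1 = {1, 2, 4}  B2 = {1, 4, 6}  B3 = {1, 5, 6}  B4 = {3, 5, 6}
Tree: B1–B2, B2–B3, B3–B4
Every bag has size at most 3, so the width is 3 − 1 = 2 and tw(G) ≤ 2. For the lower bound, G contains the cycle 2–4–6–1–2, so G is not a forest; only forests have treewidth ≤ 1, hence tw(G) ≥ 2. The upper and lower bounds meet at 2, so that is the treewidth.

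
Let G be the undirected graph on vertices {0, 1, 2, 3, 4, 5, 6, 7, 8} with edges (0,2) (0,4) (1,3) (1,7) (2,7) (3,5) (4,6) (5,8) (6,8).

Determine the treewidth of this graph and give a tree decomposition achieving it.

The largest bag has 3 vertices, giving width 2; this decomposition certifies tw(G) ≤ 2. The edges 7–1–3–5–8–6–4–0–2–7 form a cycle, so G is not a tree and its treewidth is at least 2. Combining the bounds, tw(G) = 2.

Treewidth 2.
Bags: B1 = {1, 3, 7}  B2 = {3, 5, 7}  B3 = {5, 7, 8}  B4 = {6, 7, 8}  B5 = {4, 6, 7}  B6 = {0, 4, 7}  B7 = {0, 2, 7}
Tree: B1–B2, B2–B3, B3–B4, B4–B5, B5–B6, B6–B7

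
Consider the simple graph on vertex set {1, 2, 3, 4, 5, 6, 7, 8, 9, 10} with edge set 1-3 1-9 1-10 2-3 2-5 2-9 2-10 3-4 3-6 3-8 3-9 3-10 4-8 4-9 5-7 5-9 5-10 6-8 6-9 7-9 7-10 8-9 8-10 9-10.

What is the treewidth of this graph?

A width-3 tree decomposition is:
Bags: B1 = {2, 3, 9, 10}  B2 = {2, 5, 9, 10}  B3 = {3, 8, 9, 10}  B4 = {1, 3, 9, 10}  B5 = {3, 4, 8, 9}  B6 = {3, 6, 8, 9}  B7 = {5, 7, 9, 10}
Tree: B1–B2, B1–B3, B1–B4, B3–B5, B5–B6, B2–B7
Each bag holds 4 vertices, so the decomposition has width 3, which upper-bounds the treewidth. Conversely, {3, 8, 9, 10} is a clique of size 4, and the vertices of any clique must share a bag in every tree decomposition; so some bag has ≥ 4 vertices and tw(G) ≥ 3. Hence tw(G) = 3 exactly.

3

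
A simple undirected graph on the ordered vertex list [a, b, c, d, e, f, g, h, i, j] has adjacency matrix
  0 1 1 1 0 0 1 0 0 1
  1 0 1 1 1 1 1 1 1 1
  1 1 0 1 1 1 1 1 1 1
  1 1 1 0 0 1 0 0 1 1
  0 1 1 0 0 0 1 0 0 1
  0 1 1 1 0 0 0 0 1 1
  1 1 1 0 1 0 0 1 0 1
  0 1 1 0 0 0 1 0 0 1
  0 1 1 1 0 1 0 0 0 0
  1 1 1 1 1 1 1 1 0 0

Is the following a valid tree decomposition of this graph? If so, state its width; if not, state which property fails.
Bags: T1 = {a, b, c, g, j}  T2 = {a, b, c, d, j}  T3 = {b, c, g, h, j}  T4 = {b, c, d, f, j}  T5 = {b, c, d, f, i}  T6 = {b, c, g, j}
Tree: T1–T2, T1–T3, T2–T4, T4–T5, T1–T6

A tree decomposition must satisfy three properties: every vertex lies in some bag; for every edge, both endpoints lie together in some bag; and for every vertex, the bags containing it form a connected subtree. Here vertex e appears in no bag, so the decomposition is invalid.

No — vertex e appears in no bag.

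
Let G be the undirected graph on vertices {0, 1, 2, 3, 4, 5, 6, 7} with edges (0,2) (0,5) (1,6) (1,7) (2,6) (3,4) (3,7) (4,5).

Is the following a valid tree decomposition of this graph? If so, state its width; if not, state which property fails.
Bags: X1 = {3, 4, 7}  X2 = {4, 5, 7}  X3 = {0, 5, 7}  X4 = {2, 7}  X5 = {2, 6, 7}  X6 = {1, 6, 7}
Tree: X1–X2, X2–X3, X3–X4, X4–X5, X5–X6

A tree decomposition must satisfy three properties: every vertex lies in some bag; for every edge, both endpoints lie together in some bag; and for every vertex, the bags containing it form a connected subtree. Here edge (0,2) lies in no bag, so the decomposition is invalid.

No — edge (0,2) lies in no bag.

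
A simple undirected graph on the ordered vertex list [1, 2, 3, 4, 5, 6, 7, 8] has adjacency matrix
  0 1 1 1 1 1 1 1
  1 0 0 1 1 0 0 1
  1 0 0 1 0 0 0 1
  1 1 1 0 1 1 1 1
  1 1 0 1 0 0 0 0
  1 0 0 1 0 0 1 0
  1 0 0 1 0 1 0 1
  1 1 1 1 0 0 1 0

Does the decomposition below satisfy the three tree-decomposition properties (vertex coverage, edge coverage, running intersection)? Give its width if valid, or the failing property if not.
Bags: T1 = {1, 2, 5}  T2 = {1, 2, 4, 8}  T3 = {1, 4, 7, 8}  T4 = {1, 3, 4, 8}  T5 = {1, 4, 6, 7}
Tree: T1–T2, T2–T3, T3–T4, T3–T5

No — edge (4,5) lies in no bag.

A tree decomposition must satisfy three properties: every vertex lies in some bag; for every edge, both endpoints lie together in some bag; and for every vertex, the bags containing it form a connected subtree. Here edge (4,5) lies in no bag, so the decomposition is invalid.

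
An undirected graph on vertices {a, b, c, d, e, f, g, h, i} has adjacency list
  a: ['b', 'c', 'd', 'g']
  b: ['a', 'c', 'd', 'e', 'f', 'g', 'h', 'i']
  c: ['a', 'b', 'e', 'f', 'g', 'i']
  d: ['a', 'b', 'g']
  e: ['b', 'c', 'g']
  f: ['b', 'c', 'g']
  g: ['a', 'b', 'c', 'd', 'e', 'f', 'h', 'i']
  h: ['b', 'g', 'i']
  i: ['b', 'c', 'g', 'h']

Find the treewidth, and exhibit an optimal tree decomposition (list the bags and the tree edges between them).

The largest bag has 4 vertices, giving width 3; this decomposition certifies tw(G) ≤ 3. Conversely, {a, b, d, g} is a clique of size 4, and the vertices of any clique must share a bag in every tree decomposition; so some bag has ≥ 4 vertices and tw(G) ≥ 3. Therefore the treewidth is 3.

Treewidth 3.
One optimal decomposition is:
Bags: B1 = {b, c, g, i}  B2 = {b, c, e, g}  B3 = {a, b, c, g}  B4 = {b, c, f, g}  B5 = {b, g, h, i}  B6 = {a, b, d, g}
Tree: B1–B2, B1–B3, B1–B4, B1–B5, B3–B6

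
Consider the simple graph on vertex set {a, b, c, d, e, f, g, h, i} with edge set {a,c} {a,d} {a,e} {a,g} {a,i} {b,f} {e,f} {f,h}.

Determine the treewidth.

A width-1 tree decomposition is:
Bags: B1 = {a, g}  B2 = {a, d}  B3 = {a, e}  B4 = {e, f}  B5 = {b, f}  B6 = {a, i}  B7 = {f, h}  B8 = {a, c}
Tree: B1–B2, B1–B3, B3–B4, B4–B5, B3–B6, B5–B7, B1–B8
Every bag has size at most 2, so the width is 2 − 1 = 1 and tw(G) ≤ 1. G has an edge, so its treewidth is at least 1. Hence tw(G) = 1 exactly.

1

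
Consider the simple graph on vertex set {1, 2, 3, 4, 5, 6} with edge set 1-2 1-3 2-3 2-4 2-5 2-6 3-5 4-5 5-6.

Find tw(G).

2

A width-2 tree decomposition is:
Bags: B1 = {2, 3, 5}  B2 = {2, 4, 5}  B3 = {1, 2, 3}  B4 = {2, 5, 6}
Tree: B1–B2, B1–B3, B2–B4
Every bag has size at most 3, so the width is 3 − 1 = 2 and tw(G) ≤ 2. Conversely, {1, 2, 3} is a clique of size 3, and the vertices of any clique must share a bag in every tree decomposition; so some bag has ≥ 3 vertices and tw(G) ≥ 2. Therefore the treewidth is 2.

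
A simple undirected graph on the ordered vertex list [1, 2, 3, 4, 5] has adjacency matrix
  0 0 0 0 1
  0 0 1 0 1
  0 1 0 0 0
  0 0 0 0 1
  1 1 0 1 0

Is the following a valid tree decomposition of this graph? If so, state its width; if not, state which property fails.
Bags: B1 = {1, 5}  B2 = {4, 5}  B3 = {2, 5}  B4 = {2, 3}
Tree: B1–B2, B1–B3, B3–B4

Every vertex of G appears in some bag (union = {1, 2, 3, 4, 5}); every edge is covered by a bag; and for each vertex v the set of bags containing v is connected in the bag tree. The decomposition is therefore valid. The largest bag has 2 vertices, so the width is 1.

Yes; width 1.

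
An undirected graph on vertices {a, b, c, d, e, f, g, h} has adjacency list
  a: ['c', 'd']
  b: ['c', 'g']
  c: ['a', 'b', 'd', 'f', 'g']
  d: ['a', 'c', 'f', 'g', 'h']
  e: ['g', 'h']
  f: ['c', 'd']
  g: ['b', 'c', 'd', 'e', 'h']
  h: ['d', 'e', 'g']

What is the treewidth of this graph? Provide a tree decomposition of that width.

Treewidth 2.
One optimal decomposition is:
Bags: B1 = {b, c, g}  B2 = {c, d, g}  B3 = {d, g, h}  B4 = {e, g, h}  B5 = {a, c, d}  B6 = {c, d, f}
Tree: B1–B2, B2–B3, B3–B4, B2–B5, B2–B6

The largest bag has 3 vertices, giving width 2; this decomposition certifies tw(G) ≤ 2. For the lower bound, the 3 vertices {d, g, h} are pairwise adjacent, and any tree decomposition puts a clique entirely inside one bag — forcing width ≥ 2. Combining the bounds, tw(G) = 2.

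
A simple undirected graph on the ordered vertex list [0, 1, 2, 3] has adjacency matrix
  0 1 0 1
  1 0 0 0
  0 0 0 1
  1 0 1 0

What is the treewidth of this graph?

A width-1 tree decomposition is:
Bags: B1 = {2, 3}  B2 = {0, 3}  B3 = {0, 1}
Tree: B1–B2, B2–B3
Each bag holds 2 vertices, so the decomposition has width 1, which upper-bounds the treewidth. Since G has at least one edge (e.g. 2–3), it is not an edgeless graph, so tw(G) ≥ 1. Hence tw(G) = 1 exactly.

1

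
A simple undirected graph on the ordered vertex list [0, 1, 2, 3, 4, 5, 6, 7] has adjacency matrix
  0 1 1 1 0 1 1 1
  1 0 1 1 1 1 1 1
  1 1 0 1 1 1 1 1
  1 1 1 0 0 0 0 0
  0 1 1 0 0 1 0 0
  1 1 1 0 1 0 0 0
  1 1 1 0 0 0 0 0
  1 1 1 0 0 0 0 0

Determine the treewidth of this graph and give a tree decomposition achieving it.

Treewidth 3.
One such decomposition:
Bags: B1 = {0, 1, 2, 3}  B2 = {0, 1, 2, 5}  B3 = {1, 2, 4, 5}  B4 = {0, 1, 2, 7}  B5 = {0, 1, 2, 6}
Tree: B1–B2, B2–B3, B2–B4, B4–B5

Each bag holds 4 vertices, so the decomposition has width 3, which upper-bounds the treewidth. On the other hand G contains the 4-clique {0, 1, 2, 3}. A clique must lie in a single bag of any decomposition, so no decomposition can have width below 3. Therefore the treewidth is 3.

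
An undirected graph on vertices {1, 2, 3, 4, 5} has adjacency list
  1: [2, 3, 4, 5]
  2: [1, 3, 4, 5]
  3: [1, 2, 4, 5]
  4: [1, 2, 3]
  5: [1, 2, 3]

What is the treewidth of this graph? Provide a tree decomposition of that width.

Treewidth 3.
One optimal decomposition is:
Bags: B1 = {1, 2, 3, 4}  B2 = {1, 2, 3, 5}
Tree: B1–B2

Each bag holds 4 vertices, so the decomposition has width 3, which upper-bounds the treewidth. Conversely, {1, 2, 3, 4} is a clique of size 4, and the vertices of any clique must share a bag in every tree decomposition; so some bag has ≥ 4 vertices and tw(G) ≥ 3. The upper and lower bounds meet at 3, so that is the treewidth.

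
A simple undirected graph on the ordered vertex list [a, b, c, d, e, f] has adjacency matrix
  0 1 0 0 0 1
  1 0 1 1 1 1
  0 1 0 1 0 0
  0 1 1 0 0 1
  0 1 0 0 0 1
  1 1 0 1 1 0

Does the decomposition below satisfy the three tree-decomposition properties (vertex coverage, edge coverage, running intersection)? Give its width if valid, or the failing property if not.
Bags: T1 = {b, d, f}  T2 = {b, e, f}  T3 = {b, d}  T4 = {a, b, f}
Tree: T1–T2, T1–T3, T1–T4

A tree decomposition must satisfy three properties: every vertex lies in some bag; for every edge, both endpoints lie together in some bag; and for every vertex, the bags containing it form a connected subtree. Here vertex c appears in no bag, so the decomposition is invalid.

No — vertex c appears in no bag.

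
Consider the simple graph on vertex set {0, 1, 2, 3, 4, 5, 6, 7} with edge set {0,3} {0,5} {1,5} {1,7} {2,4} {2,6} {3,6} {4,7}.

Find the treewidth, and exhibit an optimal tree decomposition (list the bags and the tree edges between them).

Treewidth 2.
One such decomposition:
Bags: B1 = {2, 4, 7}  B2 = {1, 2, 7}  B3 = {1, 2, 5}  B4 = {0, 2, 5}  B5 = {0, 2, 3}  B6 = {2, 3, 6}
Tree: B1–B2, B2–B3, B3–B4, B4–B5, B5–B6

Every bag has size at most 3, so the width is 3 − 1 = 2 and tw(G) ≤ 2. For the lower bound, G contains the cycle 2–4–7–1–5–0–3–6–2, so G is not a forest; only forests have treewidth ≤ 1, hence tw(G) ≥ 2. Hence tw(G) = 2 exactly.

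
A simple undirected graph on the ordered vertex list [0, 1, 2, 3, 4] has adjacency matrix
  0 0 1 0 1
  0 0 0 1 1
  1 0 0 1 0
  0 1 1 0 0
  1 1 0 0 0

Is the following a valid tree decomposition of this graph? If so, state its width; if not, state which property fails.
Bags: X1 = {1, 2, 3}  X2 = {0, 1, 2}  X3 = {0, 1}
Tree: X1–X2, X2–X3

A tree decomposition must satisfy three properties: every vertex lies in some bag; for every edge, both endpoints lie together in some bag; and for every vertex, the bags containing it form a connected subtree. Here vertex 4 appears in no bag, so the decomposition is invalid.

No — vertex 4 appears in no bag.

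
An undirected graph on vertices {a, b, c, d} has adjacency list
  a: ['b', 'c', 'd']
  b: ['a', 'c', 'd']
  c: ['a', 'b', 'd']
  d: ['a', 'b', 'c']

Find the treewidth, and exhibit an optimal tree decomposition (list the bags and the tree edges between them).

Treewidth 3.
Bags: B1 = {a, b, c, d}
Tree: (single bag)

A single bag containing all 4 vertices is trivially a valid decomposition of width 3. For the lower bound, the 4 vertices {a, b, c, d} are pairwise adjacent, and any tree decomposition puts a clique entirely inside one bag — forcing width ≥ 3. The upper and lower bounds meet at 3, so that is the treewidth.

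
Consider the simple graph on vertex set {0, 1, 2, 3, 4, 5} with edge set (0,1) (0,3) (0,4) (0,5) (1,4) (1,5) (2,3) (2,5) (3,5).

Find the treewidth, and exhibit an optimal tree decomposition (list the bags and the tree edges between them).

The largest bag has 3 vertices, giving width 2; this decomposition certifies tw(G) ≤ 2. For the lower bound, the 3 vertices {0, 1, 4} are pairwise adjacent, and any tree decomposition puts a clique entirely inside one bag — forcing width ≥ 2. The upper and lower bounds meet at 2, so that is the treewidth.

Treewidth 2.
One optimal decomposition is:
Bags: B1 = {0, 3, 5}  B2 = {0, 1, 5}  B3 = {2, 3, 5}  B4 = {0, 1, 4}
Tree: B1–B2, B1–B3, B2–B4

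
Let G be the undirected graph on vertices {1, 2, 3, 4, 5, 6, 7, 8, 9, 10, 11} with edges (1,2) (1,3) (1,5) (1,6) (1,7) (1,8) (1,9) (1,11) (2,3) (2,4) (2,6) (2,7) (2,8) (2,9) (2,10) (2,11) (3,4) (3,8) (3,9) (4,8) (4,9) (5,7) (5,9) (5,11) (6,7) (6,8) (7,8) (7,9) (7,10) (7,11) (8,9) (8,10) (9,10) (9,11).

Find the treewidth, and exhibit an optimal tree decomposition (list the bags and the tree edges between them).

Each bag holds 5 vertices, so the decomposition has width 4, which upper-bounds the treewidth. On the other hand G contains the 5-clique {1, 2, 3, 8, 9}. A clique must lie in a single bag of any decomposition, so no decomposition can have width below 4. Hence tw(G) = 4 exactly.

Treewidth 4.
Bags: B1 = {1, 2, 3, 8, 9}  B2 = {1, 2, 7, 8, 9}  B3 = {2, 3, 4, 8, 9}  B4 = {1, 2, 7, 9, 11}  B5 = {1, 5, 7, 9, 11}  B6 = {2, 7, 8, 9, 10}  B7 = {1, 2, 6, 7, 8}
Tree: B1–B2, B1–B3, B2–B4, B4–B5, B2–B6, B2–B7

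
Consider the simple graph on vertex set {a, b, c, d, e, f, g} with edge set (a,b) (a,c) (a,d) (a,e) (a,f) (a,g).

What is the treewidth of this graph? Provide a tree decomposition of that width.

Each bag holds 2 vertices, so the decomposition has width 1, which upper-bounds the treewidth. G has an edge, so its treewidth is at least 1. Therefore the treewidth is 1.

Treewidth 1.
Bags: B1 = {a, b}  B2 = {a, g}  B3 = {a, c}  B4 = {a, f}  B5 = {a, e}  B6 = {a, d}
Tree: B1–B2, B1–B3, B1–B4, B2–B5, B3–B6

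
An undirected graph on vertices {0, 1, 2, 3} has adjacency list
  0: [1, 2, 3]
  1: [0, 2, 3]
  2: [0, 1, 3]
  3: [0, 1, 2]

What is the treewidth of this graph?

A width-3 tree decomposition is:
Bags: B1 = {0, 1, 2, 3}
Tree: (single bag)
With just one bag of size 4, the width is 4 − 1 = 3, so tw(G) ≤ 3. Conversely, {0, 1, 2, 3} is a clique of size 4, and the vertices of any clique must share a bag in every tree decomposition; so some bag has ≥ 4 vertices and tw(G) ≥ 3. The upper and lower bounds meet at 3, so that is the treewidth.

3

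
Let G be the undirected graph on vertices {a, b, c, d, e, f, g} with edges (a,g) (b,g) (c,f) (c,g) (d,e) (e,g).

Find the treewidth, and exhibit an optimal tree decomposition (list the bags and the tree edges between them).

Treewidth 1.
One such decomposition:
Bags: B1 = {c, f}  B2 = {c, g}  B3 = {a, g}  B4 = {e, g}  B5 = {b, g}  B6 = {d, e}
Tree: B1–B2, B2–B3, B3–B4, B3–B5, B4–B6

The largest bag has 2 vertices, giving width 1; this decomposition certifies tw(G) ≤ 1. G has an edge, so its treewidth is at least 1. Therefore the treewidth is 1.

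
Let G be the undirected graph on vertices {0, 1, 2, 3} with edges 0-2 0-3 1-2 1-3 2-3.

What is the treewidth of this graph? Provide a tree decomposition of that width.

Treewidth 2.
Bags: B1 = {0, 2, 3}  B2 = {1, 2, 3}
Tree: B1–B2

Each bag holds 3 vertices, so the decomposition has width 2, which upper-bounds the treewidth. Conversely, {0, 2, 3} is a clique of size 3, and the vertices of any clique must share a bag in every tree decomposition; so some bag has ≥ 3 vertices and tw(G) ≥ 2. The upper and lower bounds meet at 2, so that is the treewidth.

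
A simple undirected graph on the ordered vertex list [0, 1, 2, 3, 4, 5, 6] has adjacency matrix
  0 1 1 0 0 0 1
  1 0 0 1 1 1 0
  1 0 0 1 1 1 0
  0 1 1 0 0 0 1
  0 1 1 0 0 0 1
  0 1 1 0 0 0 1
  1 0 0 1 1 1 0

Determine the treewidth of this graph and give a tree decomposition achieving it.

Each bag holds 4 vertices, so the decomposition has width 3, which upper-bounds the treewidth. For the lower bound: the 4 vertex sets {0,1}, {2,3}, {6}, {5} are disjoint, each induces a connected subgraph, and every pair is joined by at least one edge of G. Contracting each set to a single vertex therefore yields K_{4} as a minor, and since treewidth is minor-monotone, tw(G) ≥ tw(K_{4}) = 3. Hence tw(G) = 3 exactly.

Treewidth 3.
Bags: B1 = {0, 1, 2, 6}  B2 = {1, 2, 3, 6}  B3 = {1, 2, 5, 6}  B4 = {1, 2, 4, 6}
Tree: B1–B2, B2–B3, B3–B4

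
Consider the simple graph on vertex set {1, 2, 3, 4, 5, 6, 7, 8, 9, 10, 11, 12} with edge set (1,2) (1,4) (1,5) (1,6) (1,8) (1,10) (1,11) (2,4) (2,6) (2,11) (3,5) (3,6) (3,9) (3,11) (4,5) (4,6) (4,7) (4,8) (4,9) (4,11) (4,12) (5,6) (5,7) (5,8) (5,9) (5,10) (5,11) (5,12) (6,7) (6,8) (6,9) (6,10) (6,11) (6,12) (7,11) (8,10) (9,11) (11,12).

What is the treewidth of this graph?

4

A width-4 tree decomposition is:
Bags: B1 = {1, 4, 5, 6, 8}  B2 = {1, 4, 5, 6, 11}  B3 = {4, 5, 6, 11, 12}  B4 = {1, 2, 4, 6, 11}  B5 = {4, 5, 6, 9, 11}  B6 = {1, 5, 6, 8, 10}  B7 = {4, 5, 6, 7, 11}  B8 = {3, 5, 6, 9, 11}
Tree: B1–B2, B2–B3, B2–B4, B2–B5, B1–B6, B5–B7, B5–B8
The largest bag has 5 vertices, giving width 4; this decomposition certifies tw(G) ≤ 4. For the lower bound, the 5 vertices {1, 2, 4, 6, 11} are pairwise adjacent, and any tree decomposition puts a clique entirely inside one bag — forcing width ≥ 4. The upper and lower bounds meet at 4, so that is the treewidth.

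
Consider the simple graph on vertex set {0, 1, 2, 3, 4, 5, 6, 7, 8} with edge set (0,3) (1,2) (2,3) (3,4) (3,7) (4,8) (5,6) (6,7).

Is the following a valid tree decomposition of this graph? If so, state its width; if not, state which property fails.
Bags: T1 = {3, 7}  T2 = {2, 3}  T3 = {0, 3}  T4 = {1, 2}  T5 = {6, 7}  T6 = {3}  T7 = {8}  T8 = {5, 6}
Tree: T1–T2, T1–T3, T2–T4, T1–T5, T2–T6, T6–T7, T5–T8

No — vertex 4 appears in no bag.

A tree decomposition must satisfy three properties: every vertex lies in some bag; for every edge, both endpoints lie together in some bag; and for every vertex, the bags containing it form a connected subtree. Here vertex 4 appears in no bag, so the decomposition is invalid.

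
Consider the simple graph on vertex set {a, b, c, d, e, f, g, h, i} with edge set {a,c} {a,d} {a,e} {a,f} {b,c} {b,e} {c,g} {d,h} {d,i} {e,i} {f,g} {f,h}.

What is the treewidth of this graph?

A width-3 tree decomposition is:
Bags: B1 = {d, e, h, i}  B2 = {a, d, e, h}  B3 = {a, e, f, h}  B4 = {a, b, e, f}  B5 = {a, b, c, f}  B6 = {b, c, f, g}
Tree: B1–B2, B2–B3, B3–B4, B4–B5, B5–B6
Every bag has size at most 4, so the width is 4 − 1 = 3 and tw(G) ≤ 3. For the lower bound: the 4 vertex sets {d,h,i}, {e}, {a}, {b,c,f,g} are disjoint, each induces a connected subgraph, and every pair is joined by at least one edge of G. Contracting each set to a single vertex therefore yields K_{4} as a minor, and since treewidth is minor-monotone, tw(G) ≥ tw(K_{4}) = 3. The upper and lower bounds meet at 3, so that is the treewidth.

3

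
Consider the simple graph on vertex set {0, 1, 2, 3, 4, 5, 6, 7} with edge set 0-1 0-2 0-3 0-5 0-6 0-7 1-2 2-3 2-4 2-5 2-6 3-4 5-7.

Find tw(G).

2

A width-2 tree decomposition is:
Bags: B1 = {0, 2, 6}  B2 = {0, 2, 5}  B3 = {0, 1, 2}  B4 = {0, 2, 3}  B5 = {0, 5, 7}  B6 = {2, 3, 4}
Tree: B1–B2, B2–B3, B3–B4, B2–B5, B4–B6
Every bag has size at most 3, so the width is 3 − 1 = 2 and tw(G) ≤ 2. On the other hand G contains the 3-clique {0, 1, 2}. A clique must lie in a single bag of any decomposition, so no decomposition can have width below 2. Hence tw(G) = 2 exactly.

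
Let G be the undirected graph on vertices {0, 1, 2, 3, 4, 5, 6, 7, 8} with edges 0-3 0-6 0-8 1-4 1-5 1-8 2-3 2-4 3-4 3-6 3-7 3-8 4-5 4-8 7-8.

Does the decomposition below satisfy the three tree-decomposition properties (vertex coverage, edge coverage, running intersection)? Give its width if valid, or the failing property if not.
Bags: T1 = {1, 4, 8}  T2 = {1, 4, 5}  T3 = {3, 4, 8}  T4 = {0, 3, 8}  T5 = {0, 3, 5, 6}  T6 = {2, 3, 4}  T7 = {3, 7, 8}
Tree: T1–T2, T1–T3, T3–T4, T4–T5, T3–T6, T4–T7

A tree decomposition must satisfy three properties: every vertex lies in some bag; for every edge, both endpoints lie together in some bag; and for every vertex, the bags containing it form a connected subtree. Here bags containing vertex 5 are not connected in the tree, so the decomposition is invalid.

No — bags containing vertex 5 are not connected in the tree.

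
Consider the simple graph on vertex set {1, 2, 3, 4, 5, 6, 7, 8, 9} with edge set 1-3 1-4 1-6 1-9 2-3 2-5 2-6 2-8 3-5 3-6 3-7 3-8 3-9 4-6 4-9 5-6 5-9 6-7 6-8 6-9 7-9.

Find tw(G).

3

A width-3 tree decomposition is:
Bags: B1 = {2, 3, 5, 6}  B2 = {3, 5, 6, 9}  B3 = {2, 3, 6, 8}  B4 = {1, 3, 6, 9}  B5 = {1, 4, 6, 9}  B6 = {3, 6, 7, 9}
Tree: B1–B2, B1–B3, B2–B4, B4–B5, B4–B6
Every bag has size at most 4, so the width is 4 − 1 = 3 and tw(G) ≤ 3. On the other hand G contains the 4-clique {2, 3, 6, 8}. A clique must lie in a single bag of any decomposition, so no decomposition can have width below 3. Therefore the treewidth is 3.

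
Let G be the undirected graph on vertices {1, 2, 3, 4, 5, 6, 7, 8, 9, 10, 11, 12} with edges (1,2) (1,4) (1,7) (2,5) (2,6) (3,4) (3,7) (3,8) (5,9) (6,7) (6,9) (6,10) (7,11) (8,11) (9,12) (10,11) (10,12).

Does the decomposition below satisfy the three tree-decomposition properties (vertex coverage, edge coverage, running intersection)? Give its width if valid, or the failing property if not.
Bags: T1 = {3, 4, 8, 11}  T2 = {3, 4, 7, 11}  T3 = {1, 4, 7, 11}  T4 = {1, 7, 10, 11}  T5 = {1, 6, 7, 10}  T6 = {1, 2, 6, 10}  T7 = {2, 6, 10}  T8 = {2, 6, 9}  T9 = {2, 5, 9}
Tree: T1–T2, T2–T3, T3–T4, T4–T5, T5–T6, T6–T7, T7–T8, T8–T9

No — vertex 12 appears in no bag.

A tree decomposition must satisfy three properties: every vertex lies in some bag; for every edge, both endpoints lie together in some bag; and for every vertex, the bags containing it form a connected subtree. Here vertex 12 appears in no bag, so the decomposition is invalid.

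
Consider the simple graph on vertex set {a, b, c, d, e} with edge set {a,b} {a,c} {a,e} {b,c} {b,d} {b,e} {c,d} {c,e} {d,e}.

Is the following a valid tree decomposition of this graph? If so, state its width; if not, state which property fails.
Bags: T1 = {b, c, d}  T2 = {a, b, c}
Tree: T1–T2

A tree decomposition must satisfy three properties: every vertex lies in some bag; for every edge, both endpoints lie together in some bag; and for every vertex, the bags containing it form a connected subtree. Here vertex e appears in no bag, so the decomposition is invalid.

No — vertex e appears in no bag.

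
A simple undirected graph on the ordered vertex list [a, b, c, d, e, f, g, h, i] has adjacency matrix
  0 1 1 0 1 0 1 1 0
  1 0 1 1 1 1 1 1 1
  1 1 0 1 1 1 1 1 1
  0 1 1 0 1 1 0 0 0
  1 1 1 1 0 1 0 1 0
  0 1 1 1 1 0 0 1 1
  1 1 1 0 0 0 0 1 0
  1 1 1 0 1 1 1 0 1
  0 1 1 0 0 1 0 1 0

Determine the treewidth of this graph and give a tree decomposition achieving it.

Each bag holds 5 vertices, so the decomposition has width 4, which upper-bounds the treewidth. For the lower bound, the 5 vertices {b, c, d, e, f} are pairwise adjacent, and any tree decomposition puts a clique entirely inside one bag — forcing width ≥ 4. Therefore the treewidth is 4.

Treewidth 4.
Bags: B1 = {a, b, c, e, h}  B2 = {b, c, e, f, h}  B3 = {b, c, d, e, f}  B4 = {a, b, c, g, h}  B5 = {b, c, f, h, i}
Tree: B1–B2, B2–B3, B1–B4, B2–B5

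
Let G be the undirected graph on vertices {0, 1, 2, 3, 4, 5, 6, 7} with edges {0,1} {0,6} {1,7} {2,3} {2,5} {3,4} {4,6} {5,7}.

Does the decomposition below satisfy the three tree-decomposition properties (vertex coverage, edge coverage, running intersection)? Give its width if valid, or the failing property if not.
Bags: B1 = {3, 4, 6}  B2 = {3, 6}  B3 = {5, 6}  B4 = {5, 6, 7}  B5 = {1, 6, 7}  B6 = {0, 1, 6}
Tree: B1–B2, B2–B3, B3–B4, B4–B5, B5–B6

No — vertex 2 appears in no bag.

A tree decomposition must satisfy three properties: every vertex lies in some bag; for every edge, both endpoints lie together in some bag; and for every vertex, the bags containing it form a connected subtree. Here vertex 2 appears in no bag, so the decomposition is invalid.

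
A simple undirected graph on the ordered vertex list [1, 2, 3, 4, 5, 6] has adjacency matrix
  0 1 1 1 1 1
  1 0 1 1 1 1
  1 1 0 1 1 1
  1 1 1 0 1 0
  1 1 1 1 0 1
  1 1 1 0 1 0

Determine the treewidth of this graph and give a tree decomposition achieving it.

Each bag holds 5 vertices, so the decomposition has width 4, which upper-bounds the treewidth. On the other hand G contains the 5-clique {1, 2, 3, 4, 5}. A clique must lie in a single bag of any decomposition, so no decomposition can have width below 4. Hence tw(G) = 4 exactly.

Treewidth 4.
Bags: B1 = {1, 2, 3, 4, 5}  B2 = {1, 2, 3, 5, 6}
Tree: B1–B2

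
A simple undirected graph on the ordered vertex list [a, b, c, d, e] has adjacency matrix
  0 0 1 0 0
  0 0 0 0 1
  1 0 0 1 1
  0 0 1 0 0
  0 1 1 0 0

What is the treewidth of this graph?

1

A width-1 tree decomposition is:
Bags: B1 = {b, e}  B2 = {c, e}  B3 = {c, d}  B4 = {a, c}
Tree: B1–B2, B2–B3, B2–B4
Each bag holds 2 vertices, so the decomposition has width 1, which upper-bounds the treewidth. Any graph with an edge has treewidth ≥ 1, and G has the edge e–b. Combining the bounds, tw(G) = 1.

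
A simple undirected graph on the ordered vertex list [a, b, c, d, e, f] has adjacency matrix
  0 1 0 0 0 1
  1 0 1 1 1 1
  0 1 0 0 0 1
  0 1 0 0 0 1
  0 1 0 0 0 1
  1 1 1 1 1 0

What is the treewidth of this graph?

A width-2 tree decomposition is:
Bags: B1 = {b, e, f}  B2 = {b, c, f}  B3 = {a, b, f}  B4 = {b, d, f}
Tree: B1–B2, B2–B3, B1–B4
Each bag holds 3 vertices, so the decomposition has width 2, which upper-bounds the treewidth. Conversely, {b, d, f} is a clique of size 3, and the vertices of any clique must share a bag in every tree decomposition; so some bag has ≥ 3 vertices and tw(G) ≥ 2. Hence tw(G) = 2 exactly.

2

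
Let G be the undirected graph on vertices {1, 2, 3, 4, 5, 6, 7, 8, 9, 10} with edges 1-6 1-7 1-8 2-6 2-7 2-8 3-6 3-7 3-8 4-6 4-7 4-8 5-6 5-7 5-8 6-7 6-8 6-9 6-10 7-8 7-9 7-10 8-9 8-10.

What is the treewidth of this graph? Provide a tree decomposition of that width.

Treewidth 3.
One such decomposition:
Bags: B1 = {2, 6, 7, 8}  B2 = {5, 6, 7, 8}  B3 = {6, 7, 8, 10}  B4 = {6, 7, 8, 9}  B5 = {3, 6, 7, 8}  B6 = {1, 6, 7, 8}  B7 = {4, 6, 7, 8}
Tree: B1–B2, B1–B3, B1–B4, B3–B5, B2–B6, B4–B7

Every bag has size at most 4, so the width is 4 − 1 = 3 and tw(G) ≤ 3. For the lower bound, the 4 vertices {1, 6, 7, 8} are pairwise adjacent, and any tree decomposition puts a clique entirely inside one bag — forcing width ≥ 3. Hence tw(G) = 3 exactly.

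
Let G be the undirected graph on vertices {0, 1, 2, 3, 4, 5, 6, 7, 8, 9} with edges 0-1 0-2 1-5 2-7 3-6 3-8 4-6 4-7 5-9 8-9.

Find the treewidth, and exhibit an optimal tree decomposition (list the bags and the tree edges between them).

Treewidth 2.
One such decomposition:
Bags: B1 = {5, 8, 9}  B2 = {1, 5, 8}  B3 = {0, 1, 8}  B4 = {0, 2, 8}  B5 = {2, 7, 8}  B6 = {4, 7, 8}  B7 = {4, 6, 8}  B8 = {3, 6, 8}
Tree: B1–B2, B2–B3, B3–B4, B4–B5, B5–B6, B6–B7, B7–B8

The largest bag has 3 vertices, giving width 2; this decomposition certifies tw(G) ≤ 2. For the lower bound, G contains the cycle 8–9–5–1–0–2–7–4–6–3–8, so G is not a forest; only forests have treewidth ≤ 1, hence tw(G) ≥ 2. Combining the bounds, tw(G) = 2.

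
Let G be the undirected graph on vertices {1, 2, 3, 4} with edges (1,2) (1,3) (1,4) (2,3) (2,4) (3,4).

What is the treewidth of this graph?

A width-3 tree decomposition is:
Bags: B1 = {1, 2, 3, 4}
Tree: (single bag)
A single bag containing all 4 vertices is trivially a valid decomposition of width 3. On the other hand G contains the 4-clique {1, 2, 3, 4}. A clique must lie in a single bag of any decomposition, so no decomposition can have width below 3. The upper and lower bounds meet at 3, so that is the treewidth.

3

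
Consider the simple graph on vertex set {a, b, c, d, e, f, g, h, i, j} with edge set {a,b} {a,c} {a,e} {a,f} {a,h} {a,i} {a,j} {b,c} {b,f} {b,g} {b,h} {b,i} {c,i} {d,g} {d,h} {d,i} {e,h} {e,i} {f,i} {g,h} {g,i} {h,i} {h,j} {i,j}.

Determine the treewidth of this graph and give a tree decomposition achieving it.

Every bag has size at most 4, so the width is 4 − 1 = 3 and tw(G) ≤ 3. Conversely, {d, g, h, i} is a clique of size 4, and the vertices of any clique must share a bag in every tree decomposition; so some bag has ≥ 4 vertices and tw(G) ≥ 3. Therefore the treewidth is 3.

Treewidth 3.
Bags: B1 = {a, e, h, i}  B2 = {a, b, h, i}  B3 = {a, h, i, j}  B4 = {a, b, c, i}  B5 = {b, g, h, i}  B6 = {d, g, h, i}  B7 = {a, b, f, i}
Tree: B1–B2, B1–B3, B2–B4, B2–B5, B5–B6, B2–B7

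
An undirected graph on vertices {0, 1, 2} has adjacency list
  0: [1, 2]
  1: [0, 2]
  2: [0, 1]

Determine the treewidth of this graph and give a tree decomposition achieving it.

A single bag containing all 3 vertices is trivially a valid decomposition of width 2. On the other hand G contains the 3-clique {0, 1, 2}. A clique must lie in a single bag of any decomposition, so no decomposition can have width below 2. Hence tw(G) = 2 exactly.

Treewidth 2.
One such decomposition:
Bags: B1 = {0, 1, 2}
Tree: (single bag)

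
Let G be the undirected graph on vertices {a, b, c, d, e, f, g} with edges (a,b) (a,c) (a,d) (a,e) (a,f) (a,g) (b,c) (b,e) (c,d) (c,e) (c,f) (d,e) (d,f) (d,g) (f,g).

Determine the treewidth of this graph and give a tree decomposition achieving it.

Every bag has size at most 4, so the width is 4 − 1 = 3 and tw(G) ≤ 3. For the lower bound, the 4 vertices {a, d, f, g} are pairwise adjacent, and any tree decomposition puts a clique entirely inside one bag — forcing width ≥ 3. The upper and lower bounds meet at 3, so that is the treewidth.

Treewidth 3.
One optimal decomposition is:
Bags: B1 = {a, c, d, f}  B2 = {a, c, d, e}  B3 = {a, b, c, e}  B4 = {a, d, f, g}
Tree: B1–B2, B2–B3, B1–B4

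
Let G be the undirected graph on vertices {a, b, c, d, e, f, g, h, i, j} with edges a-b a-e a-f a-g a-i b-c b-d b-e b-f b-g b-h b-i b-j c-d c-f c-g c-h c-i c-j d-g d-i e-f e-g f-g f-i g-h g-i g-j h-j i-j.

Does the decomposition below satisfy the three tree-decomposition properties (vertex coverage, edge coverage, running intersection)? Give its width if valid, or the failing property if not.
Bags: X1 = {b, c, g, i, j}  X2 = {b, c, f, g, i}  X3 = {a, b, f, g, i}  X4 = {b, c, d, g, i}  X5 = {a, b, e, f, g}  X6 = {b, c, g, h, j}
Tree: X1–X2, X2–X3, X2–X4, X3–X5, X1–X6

Vertex coverage: the bags together contain {a, b, c, d, e, f, g, h, i, j}, the full vertex set. Edge coverage: each edge of G has both endpoints in at least one bag. Running intersection: for every vertex, the bags containing it form a connected subtree. All three properties hold, so this is a valid tree decomposition of width max|bag| − 1 = 4, and hence tw(G) ≤ 4.

Yes; width 4.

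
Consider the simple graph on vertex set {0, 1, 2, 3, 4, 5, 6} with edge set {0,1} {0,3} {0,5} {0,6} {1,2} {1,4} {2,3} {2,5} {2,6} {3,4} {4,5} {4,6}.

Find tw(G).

A width-3 tree decomposition is:
Bags: B1 = {0, 2, 4, 6}  B2 = {0, 1, 2, 4}  B3 = {0, 2, 3, 4}  B4 = {0, 2, 4, 5}
Tree: B1–B2, B2–B3, B3–B4
Each bag holds 4 vertices, so the decomposition has width 3, which upper-bounds the treewidth. For the lower bound: the 4 vertex sets {2,6}, {1,4}, {0}, {3} are disjoint, each induces a connected subgraph, and every pair is joined by at least one edge of G. Contracting each set to a single vertex therefore yields K_{4} as a minor, and since treewidth is minor-monotone, tw(G) ≥ tw(K_{4}) = 3. Combining the bounds, tw(G) = 3.

3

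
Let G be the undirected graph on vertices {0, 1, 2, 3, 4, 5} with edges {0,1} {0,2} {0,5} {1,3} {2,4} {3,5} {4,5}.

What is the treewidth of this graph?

A width-2 tree decomposition is:
Bags: B1 = {1, 3, 5}  B2 = {0, 1, 5}  B3 = {0, 4, 5}  B4 = {0, 2, 4}
Tree: B1–B2, B2–B3, B3–B4
Each bag holds 3 vertices, so the decomposition has width 2, which upper-bounds the treewidth. The edges 3–1–0–5–3 form a cycle, so G is not a tree and its treewidth is at least 2. Combining the bounds, tw(G) = 2.

2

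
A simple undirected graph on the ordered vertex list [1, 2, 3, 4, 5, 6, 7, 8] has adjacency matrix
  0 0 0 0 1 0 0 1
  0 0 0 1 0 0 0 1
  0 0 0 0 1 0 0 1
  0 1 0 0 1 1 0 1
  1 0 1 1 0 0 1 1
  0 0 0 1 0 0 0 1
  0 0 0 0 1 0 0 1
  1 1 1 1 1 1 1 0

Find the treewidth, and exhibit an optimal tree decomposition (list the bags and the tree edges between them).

Treewidth 2.
One optimal decomposition is:
Bags: B1 = {4, 5, 8}  B2 = {5, 7, 8}  B3 = {1, 5, 8}  B4 = {3, 5, 8}  B5 = {4, 6, 8}  B6 = {2, 4, 8}
Tree: B1–B2, B1–B3, B3–B4, B1–B5, B5–B6

The largest bag has 3 vertices, giving width 2; this decomposition certifies tw(G) ≤ 2. Conversely, {2, 4, 8} is a clique of size 3, and the vertices of any clique must share a bag in every tree decomposition; so some bag has ≥ 3 vertices and tw(G) ≥ 2. Combining the bounds, tw(G) = 2.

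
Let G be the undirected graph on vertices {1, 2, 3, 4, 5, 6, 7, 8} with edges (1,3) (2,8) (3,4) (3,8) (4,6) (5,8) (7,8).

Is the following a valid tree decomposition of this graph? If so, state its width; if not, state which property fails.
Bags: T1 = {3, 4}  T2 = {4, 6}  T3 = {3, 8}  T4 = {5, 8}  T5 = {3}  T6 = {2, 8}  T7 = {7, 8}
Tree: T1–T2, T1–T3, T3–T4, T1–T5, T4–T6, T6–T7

No — vertex 1 appears in no bag.

A tree decomposition must satisfy three properties: every vertex lies in some bag; for every edge, both endpoints lie together in some bag; and for every vertex, the bags containing it form a connected subtree. Here vertex 1 appears in no bag, so the decomposition is invalid.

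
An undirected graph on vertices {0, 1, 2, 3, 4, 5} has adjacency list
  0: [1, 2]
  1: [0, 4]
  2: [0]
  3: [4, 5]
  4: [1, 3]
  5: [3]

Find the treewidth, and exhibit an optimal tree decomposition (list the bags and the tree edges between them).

The largest bag has 2 vertices, giving width 1; this decomposition certifies tw(G) ≤ 1. Since G has at least one edge (e.g. 5–3), it is not an edgeless graph, so tw(G) ≥ 1. The upper and lower bounds meet at 1, so that is the treewidth.

Treewidth 1.
One optimal decomposition is:
Bags: B1 = {3, 5}  B2 = {3, 4}  B3 = {1, 4}  B4 = {0, 1}  B5 = {0, 2}
Tree: B1–B2, B2–B3, B3–B4, B4–B5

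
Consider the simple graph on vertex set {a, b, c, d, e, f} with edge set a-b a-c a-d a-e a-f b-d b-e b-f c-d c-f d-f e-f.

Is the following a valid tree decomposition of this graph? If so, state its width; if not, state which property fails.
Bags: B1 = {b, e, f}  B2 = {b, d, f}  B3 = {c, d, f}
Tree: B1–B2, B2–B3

No — vertex a appears in no bag.

A tree decomposition must satisfy three properties: every vertex lies in some bag; for every edge, both endpoints lie together in some bag; and for every vertex, the bags containing it form a connected subtree. Here vertex a appears in no bag, so the decomposition is invalid.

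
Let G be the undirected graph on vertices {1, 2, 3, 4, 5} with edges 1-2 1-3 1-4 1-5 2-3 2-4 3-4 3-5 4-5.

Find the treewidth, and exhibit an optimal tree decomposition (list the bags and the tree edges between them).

Each bag holds 4 vertices, so the decomposition has width 3, which upper-bounds the treewidth. On the other hand G contains the 4-clique {1, 2, 3, 4}. A clique must lie in a single bag of any decomposition, so no decomposition can have width below 3. Therefore the treewidth is 3.

Treewidth 3.
One such decomposition:
Bags: B1 = {1, 2, 3, 4}  B2 = {1, 3, 4, 5}
Tree: B1–B2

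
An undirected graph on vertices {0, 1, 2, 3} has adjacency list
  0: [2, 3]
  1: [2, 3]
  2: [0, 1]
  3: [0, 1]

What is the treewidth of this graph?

2

A width-2 tree decomposition is:
Bags: B1 = {0, 2, 3}  B2 = {1, 2, 3}
Tree: B1–B2
Each bag holds 3 vertices, so the decomposition has width 2, which upper-bounds the treewidth. For the lower bound, G contains the cycle 3–0–2–1–3, so G is not a forest; only forests have treewidth ≤ 1, hence tw(G) ≥ 2. Hence tw(G) = 2 exactly.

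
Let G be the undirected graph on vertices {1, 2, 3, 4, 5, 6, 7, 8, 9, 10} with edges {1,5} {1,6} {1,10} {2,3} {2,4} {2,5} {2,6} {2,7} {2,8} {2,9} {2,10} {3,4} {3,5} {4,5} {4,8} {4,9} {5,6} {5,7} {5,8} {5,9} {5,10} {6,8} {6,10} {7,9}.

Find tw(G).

3

A width-3 tree decomposition is:
Bags: B1 = {2, 4, 5, 8}  B2 = {2, 3, 4, 5}  B3 = {2, 5, 6, 8}  B4 = {2, 4, 5, 9}  B5 = {2, 5, 6, 10}  B6 = {1, 5, 6, 10}  B7 = {2, 5, 7, 9}
Tree: B1–B2, B1–B3, B1–B4, B3–B5, B5–B6, B4–B7
Every bag has size at most 4, so the width is 4 − 1 = 3 and tw(G) ≤ 3. On the other hand G contains the 4-clique {1, 5, 6, 10}. A clique must lie in a single bag of any decomposition, so no decomposition can have width below 3. Combining the bounds, tw(G) = 3.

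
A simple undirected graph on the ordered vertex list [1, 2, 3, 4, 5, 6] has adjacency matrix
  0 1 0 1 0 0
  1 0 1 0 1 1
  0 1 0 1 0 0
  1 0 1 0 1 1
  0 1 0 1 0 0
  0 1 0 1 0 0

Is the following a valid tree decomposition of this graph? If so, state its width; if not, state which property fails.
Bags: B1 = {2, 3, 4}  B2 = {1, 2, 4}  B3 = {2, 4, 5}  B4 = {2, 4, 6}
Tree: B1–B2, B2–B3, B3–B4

Checking the three conditions: (i) the bags cover all of {1, 2, 3, 4, 5, 6}; (ii) for each edge, some bag contains both endpoints; (iii) the bags containing any fixed vertex form a subtree. All hold, so the decomposition is valid with width 3 − 1 = 2.

Yes; width 2.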